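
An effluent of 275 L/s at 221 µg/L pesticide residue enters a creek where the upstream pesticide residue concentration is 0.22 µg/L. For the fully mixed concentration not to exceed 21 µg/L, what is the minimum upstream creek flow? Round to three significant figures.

2650 L/s

Set C_mix = 21: (Q·0.2200 + 275.0·221.0) / (Q + 275.0) = 21
→ Q = 275.0·(221.0 − 21)/(21 − 0.2200) = 2647 L/s.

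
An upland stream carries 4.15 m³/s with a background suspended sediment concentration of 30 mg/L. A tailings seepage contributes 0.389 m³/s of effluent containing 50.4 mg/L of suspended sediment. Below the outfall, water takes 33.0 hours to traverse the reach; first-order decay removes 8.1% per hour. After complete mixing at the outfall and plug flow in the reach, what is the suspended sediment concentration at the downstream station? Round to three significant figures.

Flow-weighted average: C = (4.150·30.00 + 0.3890·50.40) / 4.539 = 144.1/4.539 = 31.75 mg/L.
8.1%/h lost → k = −ln(1 − 0.081) = 0.08447 h⁻¹.
First-order decay: C = 31.75·exp(−k·t) = 31.75·0.06158 = 1.955 mg/L.

1.95 mg/L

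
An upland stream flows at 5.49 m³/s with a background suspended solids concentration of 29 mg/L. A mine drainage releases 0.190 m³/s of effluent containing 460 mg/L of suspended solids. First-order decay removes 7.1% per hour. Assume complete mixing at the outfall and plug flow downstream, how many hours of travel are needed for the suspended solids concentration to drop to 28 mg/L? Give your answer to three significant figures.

5.96 h

Mass balance: C = (5.490·29.00 + 0.1900·460.0) / 5.680 = 246.6/5.680 = 43.42 mg/L.
7.1%/h lost → k = −ln(1 − 0.071) = 0.07365 h⁻¹.
43.42·exp(−k·t) = 28 → t = ln(43.42/28)/k = 21440 s = 5.956 h.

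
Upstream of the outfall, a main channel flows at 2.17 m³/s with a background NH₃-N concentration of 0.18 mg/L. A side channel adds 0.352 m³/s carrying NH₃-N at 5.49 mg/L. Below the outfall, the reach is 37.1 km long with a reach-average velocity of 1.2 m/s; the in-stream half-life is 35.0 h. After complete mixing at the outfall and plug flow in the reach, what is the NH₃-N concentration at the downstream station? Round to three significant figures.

0.777 mg/L

Mixed concentration C = ΣQC/ΣQ = (2.170·0.1800 + 0.3520·5.490) / 2.522 = 2.323/2.522 = 0.9211 mg/L.
Travel time t = 37.1·1000 / 1.2 = 30920 s = 8.588 h.
Half-life 35.0 h → k = ln 2 / 35.0 = 0.01980 h⁻¹ = 0.4753 d⁻¹.
Applying C = C₀e^(−kt): 0.9211 × 0.8436 = 0.7771 mg/L.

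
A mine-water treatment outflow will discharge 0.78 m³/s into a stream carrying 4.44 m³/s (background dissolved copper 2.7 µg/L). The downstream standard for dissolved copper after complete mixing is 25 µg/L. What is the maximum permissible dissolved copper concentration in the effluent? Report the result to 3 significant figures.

152 µg/L

At the limit, (Qr·Cr + Qe·Cₑ)/(Qr + Qe) = 25:
Cₑ = (5.220·25 − 4.440·2.700) / 0.7800 = 151.9 µg/L.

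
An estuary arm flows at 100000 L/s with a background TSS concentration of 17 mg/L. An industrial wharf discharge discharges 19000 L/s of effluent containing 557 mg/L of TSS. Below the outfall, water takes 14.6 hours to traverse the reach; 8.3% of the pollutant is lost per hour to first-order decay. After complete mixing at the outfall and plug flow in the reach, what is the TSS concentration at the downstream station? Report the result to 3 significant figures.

29.1 mg/L

Mixed concentration C = ΣQC/ΣQ = (100000·17.00 + 19000·557.0) / 119000 = 12280000/119000 = 103.2 mg/L.
8.3%/h lost → k = −ln(1 − 0.083) = 0.08665 h⁻¹.
First-order decay: C = 103.2·exp(−k·t) = 103.2·0.2822 = 29.13 mg/L.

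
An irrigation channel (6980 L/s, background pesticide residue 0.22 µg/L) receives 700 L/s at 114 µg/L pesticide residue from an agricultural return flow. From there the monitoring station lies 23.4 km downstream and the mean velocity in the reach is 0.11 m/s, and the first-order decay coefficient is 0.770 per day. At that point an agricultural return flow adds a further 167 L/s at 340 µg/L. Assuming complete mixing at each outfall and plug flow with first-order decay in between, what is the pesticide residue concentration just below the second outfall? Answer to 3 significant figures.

Mixed concentration C = ΣQC/ΣQ = (6980·0.2200 + 700.0·114.0) / 7680 = 81340/7680 = 10.59 µg/L; combined flow 7680 L/s.
Travel time t = 23.4·1000 / 0.11 = 212700 s = 59.09 h.
Decay over the reach: 10.59·exp(−kt) = 10.59·0.1502 = 1.591 µg/L.
At the second outfall, C = (7680·1.591 + 167.0·340.0) / (7680 + 167.0) = 8.793 µg/L.

8.79 µg/L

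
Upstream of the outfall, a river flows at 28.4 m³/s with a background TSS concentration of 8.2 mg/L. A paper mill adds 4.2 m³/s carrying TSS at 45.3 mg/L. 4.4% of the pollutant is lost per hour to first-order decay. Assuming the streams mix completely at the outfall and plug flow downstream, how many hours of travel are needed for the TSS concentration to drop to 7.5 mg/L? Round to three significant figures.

12.2 h

Mass balance: C = (28.40·8.200 + 4.200·45.30) / 32.60 = 423.1/32.60 = 12.98 mg/L.
4.4%/h lost → k = −ln(1 − 0.044) = 0.04500 h⁻¹.
12.98·exp(−k·t) = 7.5 → t = ln(12.98/7.5)/k = 43880 s = 12.19 h.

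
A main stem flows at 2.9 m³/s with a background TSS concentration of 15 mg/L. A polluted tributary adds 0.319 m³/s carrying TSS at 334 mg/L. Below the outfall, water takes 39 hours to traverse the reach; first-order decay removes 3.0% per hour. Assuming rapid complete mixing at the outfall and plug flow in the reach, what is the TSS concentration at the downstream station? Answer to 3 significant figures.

Conservation of mass: C = (2.900·15.00 + 0.3190·334.0) / 3.219 = 150.0/3.219 = 46.61 mg/L.
3.0%/h lost → k = −ln(1 − 0.03) = 0.03046 h⁻¹.
First-order decay: C = 46.61·exp(−k·t) = 46.61·0.3049 = 14.21 mg/L.

14.2 mg/L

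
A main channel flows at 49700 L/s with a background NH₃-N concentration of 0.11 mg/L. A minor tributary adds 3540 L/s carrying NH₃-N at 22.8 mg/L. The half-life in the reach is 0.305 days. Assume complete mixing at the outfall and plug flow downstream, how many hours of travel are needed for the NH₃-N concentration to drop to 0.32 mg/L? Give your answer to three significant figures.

After mixing, C = (49700·0.1100 + 3540·22.80) / 53240 = 86180/53240 = 1.619 mg/L.
Half-life 0.305 d → k = ln 2 / 0.305 = 2.273 d⁻¹.
1.619·exp(−k·t) = 0.32 → t = ln(1.619/0.32)/k = 61630 s = 17.12 h.

17.1 h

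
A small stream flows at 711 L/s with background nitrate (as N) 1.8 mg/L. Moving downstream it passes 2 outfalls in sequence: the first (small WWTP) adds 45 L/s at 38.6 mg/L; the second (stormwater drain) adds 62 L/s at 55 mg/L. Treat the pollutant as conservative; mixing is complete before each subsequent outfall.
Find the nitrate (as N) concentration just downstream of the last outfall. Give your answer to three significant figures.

7.86 mg/L

Outfall 1: combined Q = 756.0 L/s; C = (711.0·1.800 + 45.00·38.60)/756.0 = 3.990 mg/L.
Outfall 2: combined Q = 818.0 L/s; C = (756.0·3.990 + 62.00·55.00)/818.0 = 7.857 mg/L.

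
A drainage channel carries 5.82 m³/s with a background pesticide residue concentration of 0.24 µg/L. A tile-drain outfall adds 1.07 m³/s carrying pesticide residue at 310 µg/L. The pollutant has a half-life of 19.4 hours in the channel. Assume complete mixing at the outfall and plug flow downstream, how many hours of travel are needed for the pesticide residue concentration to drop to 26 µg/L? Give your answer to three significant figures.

17.4 h

Conservation of mass: C = (5.820·0.2400 + 1.070·310.0) / 6.890 = 333.1/6.890 = 48.34 µg/L.
Half-life 19.4 h → k = ln 2 / 19.4 = 0.03573 h⁻¹ = 0.8575 d⁻¹.
48.34·exp(−k·t) = 26 → t = ln(48.34/26)/k = 62500 s = 17.36 h.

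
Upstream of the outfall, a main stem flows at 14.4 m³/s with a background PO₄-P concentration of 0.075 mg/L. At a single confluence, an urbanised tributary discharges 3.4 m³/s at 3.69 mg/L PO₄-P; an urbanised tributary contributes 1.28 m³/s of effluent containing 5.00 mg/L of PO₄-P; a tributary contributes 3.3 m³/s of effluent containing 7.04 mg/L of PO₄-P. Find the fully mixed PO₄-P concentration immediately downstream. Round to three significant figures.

Mass balance: C = (14.40·0.07500 + 3.400·3.690 + 1.280·5.000 + 3.300·7.040) / 22.38 = 43.26/22.38 = 1.933 mg/L.

1.93 mg/L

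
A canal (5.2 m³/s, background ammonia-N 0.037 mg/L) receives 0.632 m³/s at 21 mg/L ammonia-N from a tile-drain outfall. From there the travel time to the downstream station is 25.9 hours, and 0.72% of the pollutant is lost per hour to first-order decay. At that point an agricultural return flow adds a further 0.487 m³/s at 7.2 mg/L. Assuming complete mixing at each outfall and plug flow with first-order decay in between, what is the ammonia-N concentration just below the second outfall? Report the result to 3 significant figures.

Flow-weighted average: C = (5.200·0.03700 + 0.6320·21.00) / 5.832 = 13.46/5.832 = 2.309 mg/L; combined flow 5.832 m³/s.
0.72%/h lost → k = −ln(1 − 0.0072) = 0.007226 h⁻¹.
After decay, C = 2.309 × e^(−kt) = 2.309 × 0.8293 = 1.915 mg/L.
At the second outfall, C = (5.832·1.915 + 0.4870·7.200) / (5.832 + 0.4870) = 2.322 mg/L.

2.32 mg/L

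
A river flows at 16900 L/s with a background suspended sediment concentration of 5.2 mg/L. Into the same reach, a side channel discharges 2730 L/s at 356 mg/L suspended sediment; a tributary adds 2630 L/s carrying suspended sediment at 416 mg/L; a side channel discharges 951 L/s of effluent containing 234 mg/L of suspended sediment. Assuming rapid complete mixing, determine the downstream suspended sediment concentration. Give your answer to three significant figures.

102 mg/L

Conservation of mass: C = (16900·5.200 + 2730·356.0 + 2630·416.0 + 951.0·234.0) / 23210 = 2376000/23210 = 102.4 mg/L.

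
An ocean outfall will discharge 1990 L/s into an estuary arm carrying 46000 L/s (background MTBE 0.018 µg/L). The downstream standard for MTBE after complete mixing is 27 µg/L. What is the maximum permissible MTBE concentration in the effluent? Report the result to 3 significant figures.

At the limit, (Qr·Cr + Qe·Cₑ)/(Qr + Qe) = 27:
Cₑ = (47990·27 − 46000·0.01800) / 1990 = 650.7 µg/L.

651 µg/L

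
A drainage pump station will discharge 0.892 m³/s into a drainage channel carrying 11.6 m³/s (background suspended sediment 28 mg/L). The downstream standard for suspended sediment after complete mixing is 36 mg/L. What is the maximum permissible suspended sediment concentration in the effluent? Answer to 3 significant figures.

At the limit, (Qr·Cr + Qe·Cₑ)/(Qr + Qe) = 36:
Cₑ = (12.49·36 − 11.60·28.00) / 0.8920 = 140.0 mg/L.

140 mg/L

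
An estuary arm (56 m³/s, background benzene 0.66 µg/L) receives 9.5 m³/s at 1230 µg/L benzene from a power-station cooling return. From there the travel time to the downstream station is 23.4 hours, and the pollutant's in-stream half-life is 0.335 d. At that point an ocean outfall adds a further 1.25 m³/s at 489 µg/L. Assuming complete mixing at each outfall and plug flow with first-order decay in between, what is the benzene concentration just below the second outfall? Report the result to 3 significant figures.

Mixed concentration C = ΣQC/ΣQ = (56.00·0.6600 + 9.500·1230) / 65.50 = 11720/65.50 = 179.0 µg/L; combined flow 65.50 m³/s.
Half-life 0.335 d → k = ln 2 / 0.335 = 2.069 d⁻¹.
Decay over the reach: 179.0·exp(−kt) = 179.0·0.1330 = 23.80 µg/L.
At the second outfall, C = (65.50·23.80 + 1.250·489.0) / (65.50 + 1.250) = 32.51 µg/L.

32.5 µg/L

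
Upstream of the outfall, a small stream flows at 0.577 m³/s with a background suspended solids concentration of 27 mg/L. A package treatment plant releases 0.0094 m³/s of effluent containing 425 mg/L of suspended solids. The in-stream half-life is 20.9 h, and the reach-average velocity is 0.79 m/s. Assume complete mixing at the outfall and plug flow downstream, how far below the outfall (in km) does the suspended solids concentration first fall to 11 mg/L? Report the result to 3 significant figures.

Conservation of mass: C = (0.5770·27.00 + 0.009400·425.0) / 0.5864 = 19.57/0.5864 = 33.38 mg/L.
Half-life 20.9 h → k = ln 2 / 20.9 = 0.03316 h⁻¹ = 0.7960 d⁻¹.
Set 33.38·exp(−k·t) = 11 → t = ln(33.38/11)/k = 120500 s = 33.47 h.
Distance = v·t = 0.79·120500 = 95190 m = 95.19 km.

95.2 km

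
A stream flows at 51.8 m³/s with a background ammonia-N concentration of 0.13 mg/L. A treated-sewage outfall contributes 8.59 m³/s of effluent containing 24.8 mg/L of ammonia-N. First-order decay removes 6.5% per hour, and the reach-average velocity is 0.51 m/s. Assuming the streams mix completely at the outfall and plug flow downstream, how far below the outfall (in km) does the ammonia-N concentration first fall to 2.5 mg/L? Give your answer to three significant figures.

Flow-weighted average: C = (51.80·0.1300 + 8.590·24.80) / 60.39 = 219.8/60.39 = 3.639 mg/L.
6.5%/h lost → k = −ln(1 − 0.065) = 0.06721 h⁻¹.
Set 3.639·exp(−k·t) = 2.5 → t = ln(3.639/2.5)/k = 20110 s = 5.586 h.
Distance = v·t = 0.51·20110 = 10260 m = 10.26 km.

10.3 km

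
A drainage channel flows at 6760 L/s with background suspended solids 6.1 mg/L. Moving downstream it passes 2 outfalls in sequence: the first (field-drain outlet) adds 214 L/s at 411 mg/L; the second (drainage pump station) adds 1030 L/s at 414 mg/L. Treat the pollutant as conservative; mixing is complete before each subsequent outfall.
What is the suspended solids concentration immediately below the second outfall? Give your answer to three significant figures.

Outfall 1: combined Q = 6974 L/s; C = (6760·6.100 + 214.0·411.0)/6974 = 18.52 mg/L.
Outfall 2: combined Q = 8004 L/s; C = (6974·18.52 + 1030·414.0)/8004 = 69.42 mg/L.

69.4 mg/L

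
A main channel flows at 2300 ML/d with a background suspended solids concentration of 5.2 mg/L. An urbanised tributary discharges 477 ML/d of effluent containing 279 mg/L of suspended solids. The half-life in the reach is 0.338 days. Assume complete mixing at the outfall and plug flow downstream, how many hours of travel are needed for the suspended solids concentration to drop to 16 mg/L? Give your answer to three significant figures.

13.8 h

After mixing, C = (2300·5.200 + 477.0·279.0) / 2777 = 145000/2777 = 52.23 mg/L.
Half-life 0.338 d → k = ln 2 / 0.338 = 2.051 d⁻¹.
52.23·exp(−k·t) = 16 → t = ln(52.23/16)/k = 49840 s = 13.85 h.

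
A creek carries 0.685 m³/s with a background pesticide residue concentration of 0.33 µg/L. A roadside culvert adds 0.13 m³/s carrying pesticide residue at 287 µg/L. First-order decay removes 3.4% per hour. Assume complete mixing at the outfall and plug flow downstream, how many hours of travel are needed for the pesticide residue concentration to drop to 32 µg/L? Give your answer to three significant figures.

Conservation of mass: C = (0.6850·0.3300 + 0.1300·287.0) / 0.8150 = 37.54/0.8150 = 46.06 µg/L.
3.4%/h lost → k = −ln(1 − 0.034) = 0.03459 h⁻¹.
46.06·exp(−k·t) = 32 → t = ln(46.06/32)/k = 37900 s = 10.53 h.

10.5 h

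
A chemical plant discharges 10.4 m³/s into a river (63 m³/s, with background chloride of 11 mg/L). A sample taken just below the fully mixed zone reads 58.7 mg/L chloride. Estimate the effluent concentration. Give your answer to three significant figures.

Mass balance: 63.00·11.00 + 10.40·Cₑ = 73.40·58.70
→ Cₑ = (73.40·58.70 − 63.00·11.00) / 10.40 = 347.7 mg/L.

348 mg/L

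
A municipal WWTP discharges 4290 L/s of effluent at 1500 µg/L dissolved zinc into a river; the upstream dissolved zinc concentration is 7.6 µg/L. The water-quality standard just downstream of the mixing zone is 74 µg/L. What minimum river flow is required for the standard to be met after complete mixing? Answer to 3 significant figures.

92100 L/s

Set C_mix = 74: (Q·7.600 + 4290·1500) / (Q + 4290) = 74
→ Q = 4290·(1500 − 74)/(74 − 7.600) = 92130 L/s.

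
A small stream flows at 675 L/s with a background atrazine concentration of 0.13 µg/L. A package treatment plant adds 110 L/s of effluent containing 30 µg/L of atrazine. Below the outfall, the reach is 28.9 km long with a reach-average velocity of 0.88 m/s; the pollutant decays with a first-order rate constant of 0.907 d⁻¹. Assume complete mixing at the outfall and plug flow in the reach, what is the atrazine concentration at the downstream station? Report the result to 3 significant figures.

Mass balance: C = (675.0·0.1300 + 110.0·30.00) / 785.0 = 3388/785.0 = 4.316 µg/L.
Travel time t = 28.9·1000 / 0.88 = 32840 s = 9.122 h.
After decay, C = 4.316 × e^(−kt) = 4.316 × 0.7084 = 3.057 µg/L.

3.06 µg/L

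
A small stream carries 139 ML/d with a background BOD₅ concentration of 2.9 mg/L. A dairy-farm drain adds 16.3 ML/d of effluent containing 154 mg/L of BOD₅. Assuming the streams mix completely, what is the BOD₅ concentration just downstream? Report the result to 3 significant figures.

18.8 mg/L

Conservation of mass: C = (139.0·2.900 + 16.30·154.0) / 155.3 = 2913/155.3 = 18.76 mg/L.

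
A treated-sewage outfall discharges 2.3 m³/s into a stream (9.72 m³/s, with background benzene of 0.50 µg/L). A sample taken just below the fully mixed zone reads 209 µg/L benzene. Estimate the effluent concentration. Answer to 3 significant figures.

Mass balance: 9.720·0.5000 + 2.300·Cₑ = 12.02·209.0
→ Cₑ = (12.02·209.0 − 9.720·0.5000) / 2.300 = 1090 µg/L.

1090 µg/L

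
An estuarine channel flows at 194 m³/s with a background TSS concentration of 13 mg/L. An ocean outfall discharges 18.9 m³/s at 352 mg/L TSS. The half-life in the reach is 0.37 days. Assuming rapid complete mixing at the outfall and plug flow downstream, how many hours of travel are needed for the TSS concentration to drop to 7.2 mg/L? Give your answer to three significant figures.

22.9 h

Mass balance: C = (194.0·13.00 + 18.90·352.0) / 212.9 = 9175/212.9 = 43.09 mg/L.
Half-life 0.37 d → k = ln 2 / 0.37 = 1.873 d⁻¹.
43.09·exp(−k·t) = 7.2 → t = ln(43.09/7.2)/k = 82520 s = 22.92 h.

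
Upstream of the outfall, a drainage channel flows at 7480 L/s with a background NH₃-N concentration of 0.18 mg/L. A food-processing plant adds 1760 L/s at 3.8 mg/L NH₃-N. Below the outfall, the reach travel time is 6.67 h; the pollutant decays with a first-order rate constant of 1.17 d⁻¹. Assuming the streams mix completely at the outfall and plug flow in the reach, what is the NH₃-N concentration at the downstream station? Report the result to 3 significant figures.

Flow-weighted average: C = (7480·0.1800 + 1760·3.800) / 9240 = 8034/9240 = 0.8695 mg/L.
After decay, C = 0.8695 × e^(−kt) = 0.8695 × 0.7224 = 0.6282 mg/L.

0.628 mg/L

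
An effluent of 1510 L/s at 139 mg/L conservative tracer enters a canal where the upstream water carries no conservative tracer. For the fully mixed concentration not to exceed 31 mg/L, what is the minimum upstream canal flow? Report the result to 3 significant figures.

5260 L/s

Set C_mix = 31: (Q·0 + 1510·139.0) / (Q + 1510) = 31
→ Q = 1510·(139.0 − 31)/(31 − 0) = 5261 L/s.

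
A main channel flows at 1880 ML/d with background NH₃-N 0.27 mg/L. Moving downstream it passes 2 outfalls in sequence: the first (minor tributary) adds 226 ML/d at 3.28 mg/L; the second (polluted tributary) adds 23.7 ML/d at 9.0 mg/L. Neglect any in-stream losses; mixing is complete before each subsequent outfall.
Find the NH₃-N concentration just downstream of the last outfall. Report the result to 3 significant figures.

Outfall 1: combined Q = 2106 ML/d; C = (1880·0.2700 + 226.0·3.280)/2106 = 0.5930 mg/L.
Outfall 2: combined Q = 2130 ML/d; C = (2106·0.5930 + 23.70·9.000)/2130 = 0.6866 mg/L.

0.687 mg/L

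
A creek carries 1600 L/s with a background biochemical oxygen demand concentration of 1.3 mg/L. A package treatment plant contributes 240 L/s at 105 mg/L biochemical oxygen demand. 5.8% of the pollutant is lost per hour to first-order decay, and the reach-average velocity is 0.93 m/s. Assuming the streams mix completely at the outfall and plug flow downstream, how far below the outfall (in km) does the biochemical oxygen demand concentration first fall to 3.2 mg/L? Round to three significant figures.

85.9 km

Conservation of mass: C = (1600·1.300 + 240.0·105.0) / 1840 = 27280/1840 = 14.83 mg/L.
5.8%/h lost → k = −ln(1 − 0.058) = 0.05975 h⁻¹.
Set 14.83·exp(−k·t) = 3.2 → t = ln(14.83/3.2)/k = 92380 s = 25.66 h.
Distance = v·t = 0.93·92380 = 85910 m = 85.91 km.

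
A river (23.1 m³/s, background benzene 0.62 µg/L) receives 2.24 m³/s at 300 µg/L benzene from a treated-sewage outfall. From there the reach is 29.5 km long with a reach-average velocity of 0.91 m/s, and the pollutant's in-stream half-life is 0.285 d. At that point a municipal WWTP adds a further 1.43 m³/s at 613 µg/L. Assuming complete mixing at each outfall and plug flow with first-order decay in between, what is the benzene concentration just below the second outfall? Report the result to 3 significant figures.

Flow-weighted average: C = (23.10·0.6200 + 2.240·300.0) / 25.34 = 686.3/25.34 = 27.08 µg/L; combined flow 25.34 m³/s.
Travel time t = 29.5·1000 / 0.91 = 32420 s = 9.005 h.
Half-life 0.285 d → k = ln 2 / 0.285 = 2.432 d⁻¹.
Applying C = C₀e^(−kt): 27.08 × 0.4015 = 10.87 µg/L.
At the second outfall, C = (25.34·10.87 + 1.430·613.0) / (25.34 + 1.430) = 43.04 µg/L.

43.0 µg/L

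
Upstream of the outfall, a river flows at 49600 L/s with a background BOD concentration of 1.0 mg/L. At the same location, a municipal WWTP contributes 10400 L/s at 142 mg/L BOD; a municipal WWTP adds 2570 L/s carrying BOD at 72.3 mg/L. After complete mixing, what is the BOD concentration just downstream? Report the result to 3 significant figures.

27.4 mg/L

Mixed concentration C = ΣQC/ΣQ = (49600·1.000 + 10400·142.0 + 2570·72.30) / 62570 = 1712000/62570 = 27.36 mg/L.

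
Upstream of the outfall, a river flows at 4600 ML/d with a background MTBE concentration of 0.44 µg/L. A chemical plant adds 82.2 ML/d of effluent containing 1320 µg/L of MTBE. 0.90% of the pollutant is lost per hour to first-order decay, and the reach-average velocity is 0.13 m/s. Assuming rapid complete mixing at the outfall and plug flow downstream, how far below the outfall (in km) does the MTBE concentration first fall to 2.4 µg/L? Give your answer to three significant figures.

118 km

Mixed concentration C = ΣQC/ΣQ = (4600·0.4400 + 82.20·1320) / 4682 = 110500/4682 = 23.61 µg/L.
0.90%/h lost → k = −ln(1 − 0.009) = 0.009041 h⁻¹.
Set 23.61·exp(−k·t) = 2.4 → t = ln(23.61/2.4)/k = 910300 s = 252.9 h.
Distance = v·t = 0.13·910300 = 118300 m = 118.3 km.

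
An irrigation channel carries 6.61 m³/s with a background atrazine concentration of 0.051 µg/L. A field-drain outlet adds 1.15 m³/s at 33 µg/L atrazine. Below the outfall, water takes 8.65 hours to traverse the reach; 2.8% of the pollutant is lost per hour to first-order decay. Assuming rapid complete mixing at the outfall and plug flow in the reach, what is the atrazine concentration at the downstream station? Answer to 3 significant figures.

3.86 µg/L

After mixing, C = (6.610·0.05100 + 1.150·33.00) / 7.760 = 38.29/7.760 = 4.934 µg/L.
2.8%/h lost → k = −ln(1 − 0.028) = 0.02840 h⁻¹.
First-order decay: C = 4.934·exp(−k·t) = 4.934·0.7822 = 3.859 µg/L.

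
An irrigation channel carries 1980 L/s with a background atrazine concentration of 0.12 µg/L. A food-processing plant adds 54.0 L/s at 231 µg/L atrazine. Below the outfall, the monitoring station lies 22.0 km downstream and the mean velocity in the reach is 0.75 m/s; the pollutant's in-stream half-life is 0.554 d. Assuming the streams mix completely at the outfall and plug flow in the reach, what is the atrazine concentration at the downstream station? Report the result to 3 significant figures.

4.09 µg/L

Flow-weighted average: C = (1980·0.1200 + 54.00·231.0) / 2034 = 12710/2034 = 6.250 µg/L.
Travel time t = 22.0·1000 / 0.75 = 29330 s = 8.148 h.
Half-life 0.554 d → k = ln 2 / 0.554 = 1.251 d⁻¹.
Applying C = C₀e^(−kt): 6.250 × 0.6539 = 4.087 µg/L.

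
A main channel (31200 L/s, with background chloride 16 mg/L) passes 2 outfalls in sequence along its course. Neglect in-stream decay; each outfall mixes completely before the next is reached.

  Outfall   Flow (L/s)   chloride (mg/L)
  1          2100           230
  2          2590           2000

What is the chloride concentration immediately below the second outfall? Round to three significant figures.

Below outfall 1: Q → 33300 L/s, C = (31200·16.00 + 2100·230.0)/33300 = 29.50 mg/L.
Below outfall 2: Q → 35890 L/s, C = (33300·29.50 + 2590·2000)/35890 = 171.7 mg/L.

172 mg/L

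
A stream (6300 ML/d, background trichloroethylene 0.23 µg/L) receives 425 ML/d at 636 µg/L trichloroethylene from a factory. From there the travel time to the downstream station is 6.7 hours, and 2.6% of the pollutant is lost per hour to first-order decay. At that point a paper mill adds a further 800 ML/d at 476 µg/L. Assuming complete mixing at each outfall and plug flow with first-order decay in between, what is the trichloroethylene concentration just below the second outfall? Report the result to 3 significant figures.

Conservation of mass: C = (6300·0.2300 + 425.0·636.0) / 6725 = 271700/6725 = 40.41 µg/L; combined flow 6725 ML/d.
2.6%/h lost → k = −ln(1 − 0.026) = 0.02634 h⁻¹.
First-order decay: C = 40.41·exp(−k·t) = 40.41·0.8382 = 33.87 µg/L.
At the second outfall, C = (6725·33.87 + 800.0·476.0) / (6725 + 800.0) = 80.87 µg/L.

80.9 µg/L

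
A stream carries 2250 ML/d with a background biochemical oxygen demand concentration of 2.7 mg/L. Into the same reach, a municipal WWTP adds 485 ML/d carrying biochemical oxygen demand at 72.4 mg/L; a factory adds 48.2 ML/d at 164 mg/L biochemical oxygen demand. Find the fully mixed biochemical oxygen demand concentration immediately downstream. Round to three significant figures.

Conservation of mass: C = (2250·2.700 + 485.0·72.40 + 48.20·164.0) / 2783 = 49090/2783 = 17.64 mg/L.

17.6 mg/L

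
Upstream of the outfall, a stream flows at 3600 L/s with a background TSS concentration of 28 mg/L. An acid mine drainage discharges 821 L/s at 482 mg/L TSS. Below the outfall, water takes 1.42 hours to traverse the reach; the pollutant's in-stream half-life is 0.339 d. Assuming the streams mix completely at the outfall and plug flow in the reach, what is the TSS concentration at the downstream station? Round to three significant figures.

Mass balance: C = (3600·28.00 + 821.0·482.0) / 4421 = 496500/4421 = 112.3 mg/L.
Half-life 0.339 d → k = ln 2 / 0.339 = 2.045 d⁻¹.
Decay over the reach: 112.3·exp(−kt) = 112.3·0.8861 = 99.51 mg/L.

99.5 mg/L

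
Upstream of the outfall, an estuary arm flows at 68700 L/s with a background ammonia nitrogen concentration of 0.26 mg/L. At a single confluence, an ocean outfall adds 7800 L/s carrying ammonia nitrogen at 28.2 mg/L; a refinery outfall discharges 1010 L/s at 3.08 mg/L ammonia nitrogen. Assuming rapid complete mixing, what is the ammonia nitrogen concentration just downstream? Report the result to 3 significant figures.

3.11 mg/L

Flow-weighted average: C = (68700·0.2600 + 7800·28.20 + 1010·3.080) / 77510 = 240900/77510 = 3.108 mg/L.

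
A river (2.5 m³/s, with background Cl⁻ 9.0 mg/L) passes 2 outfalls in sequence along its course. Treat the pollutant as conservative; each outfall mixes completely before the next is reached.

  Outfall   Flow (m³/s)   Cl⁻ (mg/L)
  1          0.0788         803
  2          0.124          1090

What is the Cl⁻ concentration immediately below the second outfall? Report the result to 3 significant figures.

After outfall 1: Q = 2.500 + 0.07880 = 2.579 m³/s; C = (2.500·9.000 + 0.07880·803.0)/2.579 = 33.26 mg/L.
After outfall 2: Q = 2.579 + 0.1240 = 2.703 m³/s; C = (2.579·33.26 + 0.1240·1090)/2.703 = 81.74 mg/L.

81.7 mg/L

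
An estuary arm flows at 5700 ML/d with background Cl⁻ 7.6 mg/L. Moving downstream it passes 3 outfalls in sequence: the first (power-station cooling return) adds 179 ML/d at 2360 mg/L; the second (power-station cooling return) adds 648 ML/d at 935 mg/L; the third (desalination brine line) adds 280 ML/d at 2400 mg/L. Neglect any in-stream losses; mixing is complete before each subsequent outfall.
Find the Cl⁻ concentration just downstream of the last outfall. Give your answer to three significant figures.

256 mg/L

Outfall 1: combined Q = 5879 ML/d; C = (5700·7.600 + 179.0·2360)/5879 = 79.22 mg/L.
Outfall 2: combined Q = 6527 ML/d; C = (5879·79.22 + 648.0·935.0)/6527 = 164.2 mg/L.
Outfall 3: combined Q = 6807 ML/d; C = (6527·164.2 + 280.0·2400)/6807 = 256.2 mg/L.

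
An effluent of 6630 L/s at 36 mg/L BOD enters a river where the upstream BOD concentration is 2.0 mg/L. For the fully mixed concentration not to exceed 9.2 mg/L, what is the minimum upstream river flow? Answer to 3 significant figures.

24700 L/s

Set C_mix = 9.2: (Q·2.000 + 6630·36.00) / (Q + 6630) = 9.2
→ Q = 6630·(36.00 − 9.2)/(9.2 − 2.000) = 24680 L/s.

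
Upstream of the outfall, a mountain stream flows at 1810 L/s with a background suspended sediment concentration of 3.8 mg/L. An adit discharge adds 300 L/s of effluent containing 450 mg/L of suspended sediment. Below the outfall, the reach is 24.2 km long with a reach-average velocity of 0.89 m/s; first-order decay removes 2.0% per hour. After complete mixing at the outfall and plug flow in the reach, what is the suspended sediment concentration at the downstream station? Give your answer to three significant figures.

After mixing, C = (1810·3.800 + 300.0·450.0) / 2110 = 141900/2110 = 67.24 mg/L.
Travel time t = 24.2·1000 / 0.89 = 27190 s = 7.553 h.
2.0%/h lost → k = −ln(1 − 0.02) = 0.02020 h⁻¹.
Decay over the reach: 67.24·exp(−kt) = 67.24·0.8585 = 57.72 mg/L.

57.7 mg/L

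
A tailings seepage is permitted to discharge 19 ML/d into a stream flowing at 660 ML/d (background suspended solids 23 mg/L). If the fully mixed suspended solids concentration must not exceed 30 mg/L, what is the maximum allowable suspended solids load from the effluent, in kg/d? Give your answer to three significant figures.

5190 kg/d

Mass balance at the limit: 660.0·23.00 + 19.00·Cₑ = 679.0·30 → Cₑ = 273.2 mg/L.
19.00 ML/d = 0.2199 m³/s. Load = 0.2199 m³/s × 273.2 g/m³ × 86 400 s/d = 5190 kg/d.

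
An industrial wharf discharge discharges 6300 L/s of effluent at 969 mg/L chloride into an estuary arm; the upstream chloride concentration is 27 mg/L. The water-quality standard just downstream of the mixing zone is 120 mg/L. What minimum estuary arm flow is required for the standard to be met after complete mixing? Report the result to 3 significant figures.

Set C_mix = 120: (Q·27.00 + 6300·969.0) / (Q + 6300) = 120
→ Q = 6300·(969.0 − 120)/(120 − 27.00) = 57510 L/s.

57500 L/s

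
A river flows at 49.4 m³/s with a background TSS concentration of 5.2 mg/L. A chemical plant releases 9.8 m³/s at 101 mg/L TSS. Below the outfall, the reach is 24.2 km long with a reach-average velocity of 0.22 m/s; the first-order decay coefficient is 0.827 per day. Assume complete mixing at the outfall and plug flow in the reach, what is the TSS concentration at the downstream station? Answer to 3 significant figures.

After mixing, C = (49.40·5.200 + 9.800·101.0) / 59.20 = 1247/59.20 = 21.06 mg/L.
Travel time t = 24.2·1000 / 0.22 = 110000 s = 30.56 h.
First-order decay: C = 21.06·exp(−k·t) = 21.06·0.3489 = 7.348 mg/L.

7.35 mg/L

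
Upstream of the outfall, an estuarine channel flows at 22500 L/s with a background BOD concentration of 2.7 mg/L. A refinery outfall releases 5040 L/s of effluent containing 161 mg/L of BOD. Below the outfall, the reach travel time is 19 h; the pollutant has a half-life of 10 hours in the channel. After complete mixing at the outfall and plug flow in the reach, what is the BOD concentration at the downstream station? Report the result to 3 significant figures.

Mixed concentration C = ΣQC/ΣQ = (22500·2.700 + 5040·161.0) / 27540 = 872200/27540 = 31.67 mg/L.
Half-life 10 h → k = ln 2 / 10 = 0.06931 h⁻¹ = 1.664 d⁻¹.
Applying C = C₀e^(−kt): 31.67 × 0.2679 = 8.486 mg/L.

8.49 mg/L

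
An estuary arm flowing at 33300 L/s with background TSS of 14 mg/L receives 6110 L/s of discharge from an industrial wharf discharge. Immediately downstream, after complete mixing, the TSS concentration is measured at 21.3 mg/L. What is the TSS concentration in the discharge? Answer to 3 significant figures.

61.1 mg/L

Mass balance: 33300·14.00 + 6110·Cₑ = 39410·21.30
→ Cₑ = (39410·21.30 − 33300·14.00) / 6110 = 61.09 mg/L.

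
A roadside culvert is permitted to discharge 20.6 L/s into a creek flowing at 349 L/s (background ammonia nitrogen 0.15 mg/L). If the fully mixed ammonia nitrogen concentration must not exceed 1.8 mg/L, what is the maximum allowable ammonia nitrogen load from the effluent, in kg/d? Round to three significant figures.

53.0 kg/d

Mass balance at the limit: 349.0·0.1500 + 20.60·Cₑ = 369.6·1.8 → Cₑ = 29.75 mg/L.
20.60 L/s = 0.02060 m³/s. Load = 0.02060 m³/s × 29.75 g/m³ × 86 400 s/d = 52.96 kg/d.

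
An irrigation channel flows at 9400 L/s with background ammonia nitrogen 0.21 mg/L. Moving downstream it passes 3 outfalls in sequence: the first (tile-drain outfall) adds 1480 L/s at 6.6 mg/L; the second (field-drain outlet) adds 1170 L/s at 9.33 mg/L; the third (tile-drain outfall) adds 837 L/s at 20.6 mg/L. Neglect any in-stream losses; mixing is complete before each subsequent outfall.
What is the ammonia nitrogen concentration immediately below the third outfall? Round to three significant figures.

3.10 mg/L

Below outfall 1: Q → 10880 L/s, C = (9400·0.2100 + 1480·6.600)/10880 = 1.079 mg/L.
Below outfall 2: Q → 12050 L/s, C = (10880·1.079 + 1170·9.330)/12050 = 1.880 mg/L.
Below outfall 3: Q → 12890 L/s, C = (12050·1.880 + 837.0·20.60)/12890 = 3.096 mg/L.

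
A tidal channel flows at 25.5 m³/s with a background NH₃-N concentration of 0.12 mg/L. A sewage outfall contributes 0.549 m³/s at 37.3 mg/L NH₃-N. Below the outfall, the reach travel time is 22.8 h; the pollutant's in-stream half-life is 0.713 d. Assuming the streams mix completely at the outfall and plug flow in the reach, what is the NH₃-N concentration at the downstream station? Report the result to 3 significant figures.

0.359 mg/L

Mass balance: C = (25.50·0.1200 + 0.5490·37.30) / 26.05 = 23.54/26.05 = 0.9036 mg/L.
Half-life 0.713 d → k = ln 2 / 0.713 = 0.9722 d⁻¹.
Applying C = C₀e^(−kt): 0.9036 × 0.3971 = 0.3588 mg/L.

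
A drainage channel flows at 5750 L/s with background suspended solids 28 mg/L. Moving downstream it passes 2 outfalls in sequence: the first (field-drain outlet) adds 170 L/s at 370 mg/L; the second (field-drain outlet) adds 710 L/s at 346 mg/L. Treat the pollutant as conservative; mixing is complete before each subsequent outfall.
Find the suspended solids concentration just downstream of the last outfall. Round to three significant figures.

Below outfall 1: Q → 5920 L/s, C = (5750·28.00 + 170.0·370.0)/5920 = 37.82 mg/L.
Below outfall 2: Q → 6630 L/s, C = (5920·37.82 + 710.0·346.0)/6630 = 70.82 mg/L.

70.8 mg/L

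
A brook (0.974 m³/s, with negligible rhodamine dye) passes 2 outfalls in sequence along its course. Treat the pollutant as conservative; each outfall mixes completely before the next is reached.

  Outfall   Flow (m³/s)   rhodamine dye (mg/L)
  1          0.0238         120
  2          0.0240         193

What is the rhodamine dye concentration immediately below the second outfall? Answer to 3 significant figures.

7.33 mg/L

Outfall 1: combined Q = 0.9978 m³/s; C = (0.9740·0 + 0.02380·120.0)/0.9978 = 2.862 mg/L.
Outfall 2: combined Q = 1.022 m³/s; C = (0.9978·2.862 + 0.02400·193.0)/1.022 = 7.328 mg/L.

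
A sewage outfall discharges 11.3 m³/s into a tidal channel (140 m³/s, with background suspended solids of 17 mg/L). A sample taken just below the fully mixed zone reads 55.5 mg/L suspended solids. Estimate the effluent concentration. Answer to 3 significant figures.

Mass balance: 140.0·17.00 + 11.30·Cₑ = 151.3·55.50
→ Cₑ = (151.3·55.50 − 140.0·17.00) / 11.30 = 532.5 mg/L.

532 mg/L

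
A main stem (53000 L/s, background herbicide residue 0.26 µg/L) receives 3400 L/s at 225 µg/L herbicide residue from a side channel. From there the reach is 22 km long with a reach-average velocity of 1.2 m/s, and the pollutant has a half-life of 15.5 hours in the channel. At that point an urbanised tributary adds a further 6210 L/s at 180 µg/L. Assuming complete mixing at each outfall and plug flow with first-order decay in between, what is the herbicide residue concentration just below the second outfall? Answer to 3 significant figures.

27.8 µg/L

Mixed concentration C = ΣQC/ΣQ = (53000·0.2600 + 3400·225.0) / 56400 = 778800/56400 = 13.81 µg/L; combined flow 56400 L/s.
Travel time t = 22·1000 / 1.2 = 18330 s = 5.093 h.
Half-life 15.5 h → k = ln 2 / 15.5 = 0.04472 h⁻¹ = 1.073 d⁻¹.
First-order decay: C = 13.81·exp(−k·t) = 13.81·0.7963 = 11.00 µg/L.
At the second outfall, C = (56400·11.00 + 6210·180.0) / (56400 + 6210) = 27.76 µg/L.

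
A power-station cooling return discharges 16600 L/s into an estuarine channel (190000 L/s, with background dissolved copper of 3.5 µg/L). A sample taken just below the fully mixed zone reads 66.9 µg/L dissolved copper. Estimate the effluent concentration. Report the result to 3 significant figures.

793 µg/L

Mass balance: 190000·3.500 + 16600·Cₑ = 206600·66.90
→ Cₑ = (206600·66.90 − 190000·3.500) / 16600 = 792.6 µg/L.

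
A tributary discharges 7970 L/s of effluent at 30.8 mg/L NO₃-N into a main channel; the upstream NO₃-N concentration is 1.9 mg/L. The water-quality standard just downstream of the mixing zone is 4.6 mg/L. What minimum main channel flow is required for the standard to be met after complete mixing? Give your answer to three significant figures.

Set C_mix = 4.6: (Q·1.900 + 7970·30.80) / (Q + 7970) = 4.6
→ Q = 7970·(30.80 − 4.6)/(4.6 − 1.900) = 77340 L/s.

77300 L/s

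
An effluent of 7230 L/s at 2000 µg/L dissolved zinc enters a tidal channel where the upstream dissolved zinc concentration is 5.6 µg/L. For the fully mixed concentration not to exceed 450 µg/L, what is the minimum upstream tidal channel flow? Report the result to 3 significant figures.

25200 L/s

Set C_mix = 450: (Q·5.600 + 7230·2000) / (Q + 7230) = 450
→ Q = 7230·(2000 − 450)/(450 − 5.600) = 25220 L/s.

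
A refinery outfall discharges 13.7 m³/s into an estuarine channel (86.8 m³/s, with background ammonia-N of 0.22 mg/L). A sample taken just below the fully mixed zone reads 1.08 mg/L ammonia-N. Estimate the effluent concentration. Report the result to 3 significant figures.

6.53 mg/L

Mass balance: 86.80·0.2200 + 13.70·Cₑ = 100.5·1.080
→ Cₑ = (100.5·1.080 − 86.80·0.2200) / 13.70 = 6.529 mg/L.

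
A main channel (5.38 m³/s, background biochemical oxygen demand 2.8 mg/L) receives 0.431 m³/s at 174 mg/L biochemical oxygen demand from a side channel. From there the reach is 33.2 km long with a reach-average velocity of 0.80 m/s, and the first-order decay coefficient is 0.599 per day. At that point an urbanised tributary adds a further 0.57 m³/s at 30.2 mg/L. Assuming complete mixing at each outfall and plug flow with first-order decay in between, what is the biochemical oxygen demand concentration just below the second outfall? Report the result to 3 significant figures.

13.3 mg/L

Mass balance: C = (5.380·2.800 + 0.4310·174.0) / 5.811 = 90.06/5.811 = 15.50 mg/L; combined flow 5.811 m³/s.
Travel time t = 33.2·1000 / 0.80 = 41500 s = 11.53 h.
After decay, C = 15.50 × e^(−kt) = 15.50 × 0.7500 = 11.62 mg/L.
At the second outfall, C = (5.811·11.62 + 0.5700·30.20) / (5.811 + 0.5700) = 13.28 mg/L.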